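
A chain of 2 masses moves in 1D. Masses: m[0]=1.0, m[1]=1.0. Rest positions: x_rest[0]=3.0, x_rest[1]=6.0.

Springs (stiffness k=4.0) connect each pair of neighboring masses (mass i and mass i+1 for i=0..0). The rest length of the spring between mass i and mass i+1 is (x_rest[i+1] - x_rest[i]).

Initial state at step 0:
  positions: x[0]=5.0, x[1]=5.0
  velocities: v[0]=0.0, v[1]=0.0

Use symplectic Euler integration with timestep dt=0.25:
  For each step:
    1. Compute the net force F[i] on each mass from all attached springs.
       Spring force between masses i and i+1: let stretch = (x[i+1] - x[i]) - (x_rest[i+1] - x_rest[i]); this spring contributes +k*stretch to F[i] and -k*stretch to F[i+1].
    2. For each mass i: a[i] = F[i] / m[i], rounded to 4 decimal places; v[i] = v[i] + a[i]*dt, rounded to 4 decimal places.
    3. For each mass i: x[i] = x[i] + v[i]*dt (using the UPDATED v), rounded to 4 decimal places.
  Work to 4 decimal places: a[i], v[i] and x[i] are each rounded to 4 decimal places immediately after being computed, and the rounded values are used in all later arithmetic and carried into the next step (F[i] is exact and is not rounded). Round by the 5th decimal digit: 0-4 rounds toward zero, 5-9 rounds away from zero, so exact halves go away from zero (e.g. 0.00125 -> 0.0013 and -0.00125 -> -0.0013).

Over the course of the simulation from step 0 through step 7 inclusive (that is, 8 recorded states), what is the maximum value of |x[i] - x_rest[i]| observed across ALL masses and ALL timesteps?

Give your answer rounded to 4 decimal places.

Step 0: x=[5.0000 5.0000] v=[0.0000 0.0000]
Step 1: x=[4.2500 5.7500] v=[-3.0000 3.0000]
Step 2: x=[3.1250 6.8750] v=[-4.5000 4.5000]
Step 3: x=[2.1875 7.8125] v=[-3.7500 3.7500]
Step 4: x=[1.9063 8.0938] v=[-1.1250 1.1250]
Step 5: x=[2.4219 7.5782] v=[2.0625 -2.0625]
Step 6: x=[3.4766 6.5235] v=[4.2188 -4.2188]
Step 7: x=[4.5430 5.4571] v=[4.2657 -4.2657]
Max displacement = 2.0938

Answer: 2.0938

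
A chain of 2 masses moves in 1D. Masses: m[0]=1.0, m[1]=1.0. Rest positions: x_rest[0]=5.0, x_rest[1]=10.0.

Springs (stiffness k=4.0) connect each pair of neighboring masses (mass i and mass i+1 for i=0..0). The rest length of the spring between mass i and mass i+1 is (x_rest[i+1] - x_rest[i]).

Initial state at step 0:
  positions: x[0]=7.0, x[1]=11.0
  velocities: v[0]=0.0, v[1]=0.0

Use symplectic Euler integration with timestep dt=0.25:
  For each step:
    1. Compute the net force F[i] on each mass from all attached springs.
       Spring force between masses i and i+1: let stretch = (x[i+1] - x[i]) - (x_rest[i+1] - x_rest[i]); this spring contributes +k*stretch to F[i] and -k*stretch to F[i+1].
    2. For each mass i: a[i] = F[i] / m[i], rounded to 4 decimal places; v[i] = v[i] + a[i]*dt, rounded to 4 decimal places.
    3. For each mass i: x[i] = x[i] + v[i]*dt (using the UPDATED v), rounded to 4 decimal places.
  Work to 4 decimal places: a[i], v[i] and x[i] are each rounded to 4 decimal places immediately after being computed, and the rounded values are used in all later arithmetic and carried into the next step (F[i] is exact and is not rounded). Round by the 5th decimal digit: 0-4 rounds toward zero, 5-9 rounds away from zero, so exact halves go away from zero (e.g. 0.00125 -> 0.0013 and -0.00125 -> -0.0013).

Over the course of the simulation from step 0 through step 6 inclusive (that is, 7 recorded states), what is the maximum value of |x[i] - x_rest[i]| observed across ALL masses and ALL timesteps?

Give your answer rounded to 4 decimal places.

Step 0: x=[7.0000 11.0000] v=[0.0000 0.0000]
Step 1: x=[6.7500 11.2500] v=[-1.0000 1.0000]
Step 2: x=[6.3750 11.6250] v=[-1.5000 1.5000]
Step 3: x=[6.0625 11.9375] v=[-1.2500 1.2500]
Step 4: x=[5.9688 12.0313] v=[-0.3750 0.3750]
Step 5: x=[6.1407 11.8594] v=[0.6875 -0.6875]
Step 6: x=[6.4923 11.5079] v=[1.4062 -1.4062]
Max displacement = 2.0313

Answer: 2.0313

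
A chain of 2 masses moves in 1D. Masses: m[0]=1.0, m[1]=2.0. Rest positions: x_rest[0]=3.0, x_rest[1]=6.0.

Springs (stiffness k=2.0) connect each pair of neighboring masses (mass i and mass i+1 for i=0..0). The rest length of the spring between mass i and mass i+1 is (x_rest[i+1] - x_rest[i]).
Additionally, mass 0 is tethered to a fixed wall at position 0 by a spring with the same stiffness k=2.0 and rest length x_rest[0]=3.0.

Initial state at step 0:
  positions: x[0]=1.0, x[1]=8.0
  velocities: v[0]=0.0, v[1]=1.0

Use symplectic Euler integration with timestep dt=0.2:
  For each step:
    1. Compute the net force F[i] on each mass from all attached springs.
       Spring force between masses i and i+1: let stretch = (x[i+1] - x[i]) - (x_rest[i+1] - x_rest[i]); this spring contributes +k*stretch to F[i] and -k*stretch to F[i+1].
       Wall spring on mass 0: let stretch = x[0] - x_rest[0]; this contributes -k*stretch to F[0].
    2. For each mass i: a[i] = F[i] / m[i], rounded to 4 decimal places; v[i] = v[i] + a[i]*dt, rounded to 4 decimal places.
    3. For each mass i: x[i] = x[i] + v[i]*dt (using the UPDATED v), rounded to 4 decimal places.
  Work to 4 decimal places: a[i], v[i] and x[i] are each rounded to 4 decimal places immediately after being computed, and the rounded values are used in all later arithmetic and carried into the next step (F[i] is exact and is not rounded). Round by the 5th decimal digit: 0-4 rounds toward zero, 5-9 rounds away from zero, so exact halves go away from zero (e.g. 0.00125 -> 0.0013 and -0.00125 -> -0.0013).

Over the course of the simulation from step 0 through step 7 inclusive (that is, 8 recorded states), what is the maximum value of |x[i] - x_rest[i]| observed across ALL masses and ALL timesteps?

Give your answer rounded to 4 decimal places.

Step 0: x=[1.0000 8.0000] v=[0.0000 1.0000]
Step 1: x=[1.4800 8.0400] v=[2.4000 0.2000]
Step 2: x=[2.3664 7.9376] v=[4.4320 -0.5120]
Step 3: x=[3.5092 7.7324] v=[5.7139 -1.0262]
Step 4: x=[4.7091 7.4782] v=[5.9995 -1.2708]
Step 5: x=[5.7538 7.2333] v=[5.2235 -1.2246]
Step 6: x=[6.4566 7.0492] v=[3.5138 -0.9205]
Step 7: x=[6.6902 6.9614] v=[1.1682 -0.4390]
Max displacement = 3.6902

Answer: 3.6902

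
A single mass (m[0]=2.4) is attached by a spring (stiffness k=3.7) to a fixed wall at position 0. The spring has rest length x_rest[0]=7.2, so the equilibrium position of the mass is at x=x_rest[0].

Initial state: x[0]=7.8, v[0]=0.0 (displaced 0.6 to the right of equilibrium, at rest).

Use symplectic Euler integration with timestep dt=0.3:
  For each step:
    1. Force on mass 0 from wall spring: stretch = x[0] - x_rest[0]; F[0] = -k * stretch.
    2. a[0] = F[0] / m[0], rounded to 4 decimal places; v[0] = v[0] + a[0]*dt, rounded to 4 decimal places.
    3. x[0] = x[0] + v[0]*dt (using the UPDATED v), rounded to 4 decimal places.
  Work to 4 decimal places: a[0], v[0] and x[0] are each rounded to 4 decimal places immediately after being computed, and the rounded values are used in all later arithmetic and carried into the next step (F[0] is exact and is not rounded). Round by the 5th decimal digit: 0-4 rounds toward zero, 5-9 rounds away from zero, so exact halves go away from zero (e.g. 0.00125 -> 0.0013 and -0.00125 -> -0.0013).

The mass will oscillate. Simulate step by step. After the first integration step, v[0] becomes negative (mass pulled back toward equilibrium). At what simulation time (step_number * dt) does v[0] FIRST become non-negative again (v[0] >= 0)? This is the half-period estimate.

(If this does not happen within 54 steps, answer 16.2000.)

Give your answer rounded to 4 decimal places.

Step 0: x=[7.8000] v=[0.0000]
Step 1: x=[7.7168] v=[-0.2775]
Step 2: x=[7.5619] v=[-0.5165]
Step 3: x=[7.3567] v=[-0.6839]
Step 4: x=[7.1298] v=[-0.7564]
Step 5: x=[6.9126] v=[-0.7239]
Step 6: x=[6.7353] v=[-0.5910]
Step 7: x=[6.6225] v=[-0.3761]
Step 8: x=[6.5898] v=[-0.1090]
Step 9: x=[6.6418] v=[0.1732]
First v>=0 after going negative at step 9, time=2.7000

Answer: 2.7000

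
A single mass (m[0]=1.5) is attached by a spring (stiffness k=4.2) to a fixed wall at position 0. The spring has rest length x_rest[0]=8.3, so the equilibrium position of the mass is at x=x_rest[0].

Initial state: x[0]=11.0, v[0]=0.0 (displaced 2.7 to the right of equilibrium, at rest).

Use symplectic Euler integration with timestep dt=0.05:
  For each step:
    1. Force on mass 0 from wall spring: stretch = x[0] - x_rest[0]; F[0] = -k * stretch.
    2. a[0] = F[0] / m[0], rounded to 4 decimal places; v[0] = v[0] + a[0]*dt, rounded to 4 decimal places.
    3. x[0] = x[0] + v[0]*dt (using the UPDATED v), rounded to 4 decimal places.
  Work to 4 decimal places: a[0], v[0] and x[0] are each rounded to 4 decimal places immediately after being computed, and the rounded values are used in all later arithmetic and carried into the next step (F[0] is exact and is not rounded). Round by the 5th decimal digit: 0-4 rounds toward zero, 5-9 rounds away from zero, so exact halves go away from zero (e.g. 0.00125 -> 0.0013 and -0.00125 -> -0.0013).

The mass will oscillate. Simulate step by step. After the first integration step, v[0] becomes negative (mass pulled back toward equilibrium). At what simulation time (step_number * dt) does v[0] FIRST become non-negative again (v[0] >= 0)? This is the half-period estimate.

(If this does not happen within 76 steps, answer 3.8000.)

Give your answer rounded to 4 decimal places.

Step 0: x=[11.0000] v=[0.0000]
Step 1: x=[10.9811] v=[-0.3780]
Step 2: x=[10.9434] v=[-0.7534]
Step 3: x=[10.8872] v=[-1.1235]
Step 4: x=[10.8129] v=[-1.4857]
Step 5: x=[10.7210] v=[-1.8375]
Step 6: x=[10.6122] v=[-2.1764]
Step 7: x=[10.4872] v=[-2.5001]
Step 8: x=[10.3469] v=[-2.8063]
Step 9: x=[10.1923] v=[-3.0929]
Step 10: x=[10.0244] v=[-3.3578]
Step 11: x=[9.8444] v=[-3.5992]
Step 12: x=[9.6536] v=[-3.8154]
Step 13: x=[9.4534] v=[-4.0049]
Step 14: x=[9.2451] v=[-4.1664]
Step 15: x=[9.0302] v=[-4.2987]
Step 16: x=[8.8102] v=[-4.4009]
Step 17: x=[8.5866] v=[-4.4723]
Step 18: x=[8.3610] v=[-4.5124]
Step 19: x=[8.1350] v=[-4.5209]
Step 20: x=[7.9101] v=[-4.4978]
Step 21: x=[7.6879] v=[-4.4432]
Step 22: x=[7.4700] v=[-4.3575]
Step 23: x=[7.2579] v=[-4.2413]
Step 24: x=[7.0531] v=[-4.0954]
Step 25: x=[6.8571] v=[-3.9208]
Step 26: x=[6.6712] v=[-3.7188]
Step 27: x=[6.4967] v=[-3.4908]
Step 28: x=[6.3348] v=[-3.2383]
Step 29: x=[6.1866] v=[-2.9632]
Step 30: x=[6.0532] v=[-2.6673]
Step 31: x=[5.9356] v=[-2.3528]
Step 32: x=[5.8345] v=[-2.0218]
Step 33: x=[5.7507] v=[-1.6766]
Step 34: x=[5.6847] v=[-1.3197]
Step 35: x=[5.6370] v=[-0.9536]
Step 36: x=[5.6080] v=[-0.5808]
Step 37: x=[5.5978] v=[-0.2039]
Step 38: x=[5.6065] v=[0.1744]
First v>=0 after going negative at step 38, time=1.9000

Answer: 1.9000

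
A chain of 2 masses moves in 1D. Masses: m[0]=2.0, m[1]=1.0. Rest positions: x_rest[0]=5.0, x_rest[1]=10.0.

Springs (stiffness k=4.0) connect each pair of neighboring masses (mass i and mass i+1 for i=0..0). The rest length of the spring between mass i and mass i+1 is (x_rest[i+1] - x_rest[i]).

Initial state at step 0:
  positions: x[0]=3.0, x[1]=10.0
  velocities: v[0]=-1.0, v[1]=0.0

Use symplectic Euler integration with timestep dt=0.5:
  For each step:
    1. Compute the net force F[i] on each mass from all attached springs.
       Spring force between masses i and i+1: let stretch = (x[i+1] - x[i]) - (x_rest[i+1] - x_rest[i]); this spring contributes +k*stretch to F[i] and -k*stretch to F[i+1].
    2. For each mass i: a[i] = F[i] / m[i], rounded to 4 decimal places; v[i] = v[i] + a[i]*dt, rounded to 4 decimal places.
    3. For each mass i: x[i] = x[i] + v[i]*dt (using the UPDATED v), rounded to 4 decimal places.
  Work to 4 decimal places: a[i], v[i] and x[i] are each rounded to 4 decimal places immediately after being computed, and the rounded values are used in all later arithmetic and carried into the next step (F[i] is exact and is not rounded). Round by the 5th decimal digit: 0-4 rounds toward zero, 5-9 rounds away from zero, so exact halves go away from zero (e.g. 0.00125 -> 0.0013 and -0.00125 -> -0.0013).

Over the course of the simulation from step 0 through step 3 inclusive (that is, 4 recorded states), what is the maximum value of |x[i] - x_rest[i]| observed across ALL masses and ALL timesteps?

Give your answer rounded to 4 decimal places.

Step 0: x=[3.0000 10.0000] v=[-1.0000 0.0000]
Step 1: x=[3.5000 8.0000] v=[1.0000 -4.0000]
Step 2: x=[3.7500 6.5000] v=[0.5000 -3.0000]
Step 3: x=[2.8750 7.2500] v=[-1.7500 1.5000]
Max displacement = 3.5000

Answer: 3.5000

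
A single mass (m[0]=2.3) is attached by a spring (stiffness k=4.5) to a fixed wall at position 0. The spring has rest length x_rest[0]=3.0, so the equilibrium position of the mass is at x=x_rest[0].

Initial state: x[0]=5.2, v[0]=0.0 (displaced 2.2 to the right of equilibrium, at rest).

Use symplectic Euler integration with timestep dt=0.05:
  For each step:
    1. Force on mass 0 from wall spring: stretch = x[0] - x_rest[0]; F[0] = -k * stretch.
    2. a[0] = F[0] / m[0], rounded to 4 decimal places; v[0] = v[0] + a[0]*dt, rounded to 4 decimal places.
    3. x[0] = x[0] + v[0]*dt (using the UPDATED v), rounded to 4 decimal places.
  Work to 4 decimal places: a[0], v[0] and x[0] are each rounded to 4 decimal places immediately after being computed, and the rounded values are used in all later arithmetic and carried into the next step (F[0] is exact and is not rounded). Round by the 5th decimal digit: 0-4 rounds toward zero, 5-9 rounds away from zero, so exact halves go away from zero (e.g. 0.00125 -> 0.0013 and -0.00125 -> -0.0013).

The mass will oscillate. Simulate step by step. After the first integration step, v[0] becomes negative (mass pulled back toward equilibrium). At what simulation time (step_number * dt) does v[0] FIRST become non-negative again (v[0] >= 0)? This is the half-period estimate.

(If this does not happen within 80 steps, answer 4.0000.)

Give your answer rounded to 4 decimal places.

Step 0: x=[5.2000] v=[0.0000]
Step 1: x=[5.1892] v=[-0.2152]
Step 2: x=[5.1677] v=[-0.4294]
Step 3: x=[5.1356] v=[-0.6415]
Step 4: x=[5.0931] v=[-0.8504]
Step 5: x=[5.0403] v=[-1.0552]
Step 6: x=[4.9776] v=[-1.2548]
Step 7: x=[4.9052] v=[-1.4483]
Step 8: x=[4.8235] v=[-1.6347]
Step 9: x=[4.7328] v=[-1.8131]
Step 10: x=[4.6337] v=[-1.9826]
Step 11: x=[4.5266] v=[-2.1424]
Step 12: x=[4.4120] v=[-2.2917]
Step 13: x=[4.2905] v=[-2.4298]
Step 14: x=[4.1627] v=[-2.5560]
Step 15: x=[4.0292] v=[-2.6697]
Step 16: x=[3.8907] v=[-2.7704]
Step 17: x=[3.7478] v=[-2.8575]
Step 18: x=[3.6013] v=[-2.9307]
Step 19: x=[3.4518] v=[-2.9895]
Step 20: x=[3.3001] v=[-3.0337]
Step 21: x=[3.1469] v=[-3.0631]
Step 22: x=[2.9930] v=[-3.0775]
Step 23: x=[2.8392] v=[-3.0768]
Step 24: x=[2.6861] v=[-3.0611]
Step 25: x=[2.5346] v=[-3.0304]
Step 26: x=[2.3854] v=[-2.9849]
Step 27: x=[2.2392] v=[-2.9248]
Step 28: x=[2.0967] v=[-2.8504]
Step 29: x=[1.9586] v=[-2.7620]
Step 30: x=[1.8256] v=[-2.6601]
Step 31: x=[1.6983] v=[-2.5452]
Step 32: x=[1.5774] v=[-2.4179]
Step 33: x=[1.4635] v=[-2.2787]
Step 34: x=[1.3571] v=[-2.1284]
Step 35: x=[1.2587] v=[-1.9677]
Step 36: x=[1.1688] v=[-1.7974]
Step 37: x=[1.0879] v=[-1.6183]
Step 38: x=[1.0163] v=[-1.4312]
Step 39: x=[0.9544] v=[-1.2371]
Step 40: x=[0.9026] v=[-1.0370]
Step 41: x=[0.8610] v=[-0.8318]
Step 42: x=[0.8299] v=[-0.6226]
Step 43: x=[0.8094] v=[-0.4103]
Step 44: x=[0.7996] v=[-0.1960]
Step 45: x=[0.8006] v=[0.0193]
First v>=0 after going negative at step 45, time=2.2500

Answer: 2.2500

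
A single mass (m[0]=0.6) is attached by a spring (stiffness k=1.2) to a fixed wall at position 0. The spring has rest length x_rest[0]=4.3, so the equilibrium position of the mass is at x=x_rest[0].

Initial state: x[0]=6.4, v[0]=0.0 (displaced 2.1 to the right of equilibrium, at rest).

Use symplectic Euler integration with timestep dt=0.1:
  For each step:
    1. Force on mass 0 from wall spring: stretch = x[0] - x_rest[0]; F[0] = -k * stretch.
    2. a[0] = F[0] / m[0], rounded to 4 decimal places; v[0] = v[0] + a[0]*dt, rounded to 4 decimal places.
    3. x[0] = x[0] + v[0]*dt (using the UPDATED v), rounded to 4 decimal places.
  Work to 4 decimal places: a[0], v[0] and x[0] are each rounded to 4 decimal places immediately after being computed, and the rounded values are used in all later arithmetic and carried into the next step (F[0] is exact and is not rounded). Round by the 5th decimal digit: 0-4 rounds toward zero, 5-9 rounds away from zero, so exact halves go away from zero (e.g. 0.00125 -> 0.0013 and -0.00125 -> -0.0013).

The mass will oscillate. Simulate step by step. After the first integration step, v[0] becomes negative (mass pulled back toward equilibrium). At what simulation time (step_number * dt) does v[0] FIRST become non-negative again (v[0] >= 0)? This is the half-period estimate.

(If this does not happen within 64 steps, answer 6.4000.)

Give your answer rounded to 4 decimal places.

Answer: 2.3000

Derivation:
Step 0: x=[6.4000] v=[0.0000]
Step 1: x=[6.3580] v=[-0.4200]
Step 2: x=[6.2748] v=[-0.8316]
Step 3: x=[6.1521] v=[-1.2266]
Step 4: x=[5.9924] v=[-1.5970]
Step 5: x=[5.7989] v=[-1.9355]
Step 6: x=[5.5754] v=[-2.2353]
Step 7: x=[5.3264] v=[-2.4904]
Step 8: x=[5.0568] v=[-2.6957]
Step 9: x=[4.7721] v=[-2.8471]
Step 10: x=[4.4780] v=[-2.9415]
Step 11: x=[4.1803] v=[-2.9771]
Step 12: x=[3.8850] v=[-2.9532]
Step 13: x=[3.5980] v=[-2.8702]
Step 14: x=[3.3250] v=[-2.7298]
Step 15: x=[3.0715] v=[-2.5348]
Step 16: x=[2.8426] v=[-2.2891]
Step 17: x=[2.6428] v=[-1.9976]
Step 18: x=[2.4762] v=[-1.6662]
Step 19: x=[2.3461] v=[-1.3014]
Step 20: x=[2.2550] v=[-0.9106]
Step 21: x=[2.2048] v=[-0.5016]
Step 22: x=[2.1965] v=[-0.0826]
Step 23: x=[2.2303] v=[0.3381]
First v>=0 after going negative at step 23, time=2.3000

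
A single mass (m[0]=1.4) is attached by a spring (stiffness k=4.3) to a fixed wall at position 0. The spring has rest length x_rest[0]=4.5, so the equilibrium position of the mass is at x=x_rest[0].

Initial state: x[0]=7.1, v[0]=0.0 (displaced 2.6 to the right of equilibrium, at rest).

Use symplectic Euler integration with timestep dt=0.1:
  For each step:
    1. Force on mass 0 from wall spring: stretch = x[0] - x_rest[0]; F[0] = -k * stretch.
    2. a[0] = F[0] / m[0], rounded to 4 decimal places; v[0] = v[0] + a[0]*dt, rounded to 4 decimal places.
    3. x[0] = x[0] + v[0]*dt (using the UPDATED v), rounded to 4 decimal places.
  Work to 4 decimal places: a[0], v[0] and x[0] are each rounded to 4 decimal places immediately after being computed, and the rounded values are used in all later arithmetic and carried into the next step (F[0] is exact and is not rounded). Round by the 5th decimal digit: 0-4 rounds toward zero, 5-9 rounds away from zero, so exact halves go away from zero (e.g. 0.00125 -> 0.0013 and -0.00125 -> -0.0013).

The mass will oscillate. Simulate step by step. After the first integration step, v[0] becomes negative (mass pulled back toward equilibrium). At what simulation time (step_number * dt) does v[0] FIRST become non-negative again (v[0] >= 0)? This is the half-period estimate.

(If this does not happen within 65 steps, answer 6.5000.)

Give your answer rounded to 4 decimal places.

Answer: 1.8000

Derivation:
Step 0: x=[7.1000] v=[0.0000]
Step 1: x=[7.0201] v=[-0.7986]
Step 2: x=[6.8628] v=[-1.5726]
Step 3: x=[6.6330] v=[-2.2983]
Step 4: x=[6.3377] v=[-2.9534]
Step 5: x=[5.9859] v=[-3.5178]
Step 6: x=[5.5885] v=[-3.9742]
Step 7: x=[5.1577] v=[-4.3085]
Step 8: x=[4.7067] v=[-4.5105]
Step 9: x=[4.2493] v=[-4.5740]
Step 10: x=[3.7996] v=[-4.4970]
Step 11: x=[3.3714] v=[-4.2819]
Step 12: x=[2.9779] v=[-3.9353]
Step 13: x=[2.6311] v=[-3.4678]
Step 14: x=[2.3417] v=[-2.8938]
Step 15: x=[2.1186] v=[-2.2309]
Step 16: x=[1.9687] v=[-1.4995]
Step 17: x=[1.8965] v=[-0.7220]
Step 18: x=[1.9043] v=[0.0777]
First v>=0 after going negative at step 18, time=1.8000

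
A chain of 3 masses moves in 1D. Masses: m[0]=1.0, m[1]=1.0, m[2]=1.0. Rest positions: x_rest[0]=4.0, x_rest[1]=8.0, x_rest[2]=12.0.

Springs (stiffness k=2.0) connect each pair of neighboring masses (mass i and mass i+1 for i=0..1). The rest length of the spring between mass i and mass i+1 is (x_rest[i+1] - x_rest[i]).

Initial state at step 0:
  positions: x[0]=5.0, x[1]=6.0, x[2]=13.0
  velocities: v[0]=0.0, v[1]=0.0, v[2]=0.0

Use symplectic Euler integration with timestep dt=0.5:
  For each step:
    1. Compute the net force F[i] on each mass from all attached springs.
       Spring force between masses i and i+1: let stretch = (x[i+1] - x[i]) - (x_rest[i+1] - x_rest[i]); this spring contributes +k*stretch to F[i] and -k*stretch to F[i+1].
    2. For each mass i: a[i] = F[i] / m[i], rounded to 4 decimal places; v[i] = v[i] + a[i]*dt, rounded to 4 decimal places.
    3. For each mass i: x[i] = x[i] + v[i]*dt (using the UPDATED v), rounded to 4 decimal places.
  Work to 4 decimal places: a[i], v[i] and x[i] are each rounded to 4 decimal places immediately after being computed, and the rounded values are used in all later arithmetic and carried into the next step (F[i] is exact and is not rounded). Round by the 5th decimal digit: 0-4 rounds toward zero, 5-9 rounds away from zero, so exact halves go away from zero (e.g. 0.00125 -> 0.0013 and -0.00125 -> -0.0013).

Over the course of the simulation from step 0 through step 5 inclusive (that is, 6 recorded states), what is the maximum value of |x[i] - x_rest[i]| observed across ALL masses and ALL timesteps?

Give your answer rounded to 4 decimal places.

Step 0: x=[5.0000 6.0000 13.0000] v=[0.0000 0.0000 0.0000]
Step 1: x=[3.5000 9.0000 11.5000] v=[-3.0000 6.0000 -3.0000]
Step 2: x=[2.7500 10.5000 10.7500] v=[-1.5000 3.0000 -1.5000]
Step 3: x=[3.8750 8.2500 11.8750] v=[2.2500 -4.5000 2.2500]
Step 4: x=[5.1875 5.6250 13.1875] v=[2.6250 -5.2500 2.6250]
Step 5: x=[4.7188 6.5625 12.7188] v=[-0.9375 1.8750 -0.9375]
Max displacement = 2.5000

Answer: 2.5000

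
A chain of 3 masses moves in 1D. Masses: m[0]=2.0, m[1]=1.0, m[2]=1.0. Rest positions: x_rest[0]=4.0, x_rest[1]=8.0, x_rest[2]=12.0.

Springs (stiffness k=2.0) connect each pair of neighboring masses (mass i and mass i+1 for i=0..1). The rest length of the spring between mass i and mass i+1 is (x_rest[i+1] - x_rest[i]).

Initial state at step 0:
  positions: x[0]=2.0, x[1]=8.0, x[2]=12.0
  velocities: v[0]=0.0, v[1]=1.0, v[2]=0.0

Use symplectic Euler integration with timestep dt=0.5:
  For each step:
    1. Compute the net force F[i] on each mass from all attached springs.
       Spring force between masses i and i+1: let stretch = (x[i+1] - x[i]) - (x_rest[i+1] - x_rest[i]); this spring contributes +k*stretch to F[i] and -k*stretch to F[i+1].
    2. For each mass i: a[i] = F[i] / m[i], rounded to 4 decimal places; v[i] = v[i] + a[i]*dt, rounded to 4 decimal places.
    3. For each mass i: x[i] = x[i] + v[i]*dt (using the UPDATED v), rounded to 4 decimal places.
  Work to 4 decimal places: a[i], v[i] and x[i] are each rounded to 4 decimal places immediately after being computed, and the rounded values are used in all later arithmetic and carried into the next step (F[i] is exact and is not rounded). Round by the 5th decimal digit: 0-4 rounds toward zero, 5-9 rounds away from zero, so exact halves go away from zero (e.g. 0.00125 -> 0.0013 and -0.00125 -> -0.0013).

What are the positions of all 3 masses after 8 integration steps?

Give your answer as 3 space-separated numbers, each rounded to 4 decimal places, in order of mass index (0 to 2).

Answer: 3.7725 7.7031 12.7526

Derivation:
Step 0: x=[2.0000 8.0000 12.0000] v=[0.0000 1.0000 0.0000]
Step 1: x=[2.5000 7.5000 12.0000] v=[1.0000 -1.0000 0.0000]
Step 2: x=[3.2500 6.7500 11.7500] v=[1.5000 -1.5000 -0.5000]
Step 3: x=[3.8750 6.7500 11.0000] v=[1.2500 0.0000 -1.5000]
Step 4: x=[4.2188 7.4375 10.1250] v=[0.6875 1.3750 -1.7500]
Step 5: x=[4.3673 7.8594 9.9063] v=[0.2969 0.8438 -0.4375]
Step 6: x=[4.3888 7.5587 10.6641] v=[0.0430 -0.6014 1.5156]
Step 7: x=[4.2028 7.2258 11.8692] v=[-0.3721 -0.6659 2.4102]
Step 8: x=[3.7725 7.7031 12.7526] v=[-0.8606 0.9545 1.7668]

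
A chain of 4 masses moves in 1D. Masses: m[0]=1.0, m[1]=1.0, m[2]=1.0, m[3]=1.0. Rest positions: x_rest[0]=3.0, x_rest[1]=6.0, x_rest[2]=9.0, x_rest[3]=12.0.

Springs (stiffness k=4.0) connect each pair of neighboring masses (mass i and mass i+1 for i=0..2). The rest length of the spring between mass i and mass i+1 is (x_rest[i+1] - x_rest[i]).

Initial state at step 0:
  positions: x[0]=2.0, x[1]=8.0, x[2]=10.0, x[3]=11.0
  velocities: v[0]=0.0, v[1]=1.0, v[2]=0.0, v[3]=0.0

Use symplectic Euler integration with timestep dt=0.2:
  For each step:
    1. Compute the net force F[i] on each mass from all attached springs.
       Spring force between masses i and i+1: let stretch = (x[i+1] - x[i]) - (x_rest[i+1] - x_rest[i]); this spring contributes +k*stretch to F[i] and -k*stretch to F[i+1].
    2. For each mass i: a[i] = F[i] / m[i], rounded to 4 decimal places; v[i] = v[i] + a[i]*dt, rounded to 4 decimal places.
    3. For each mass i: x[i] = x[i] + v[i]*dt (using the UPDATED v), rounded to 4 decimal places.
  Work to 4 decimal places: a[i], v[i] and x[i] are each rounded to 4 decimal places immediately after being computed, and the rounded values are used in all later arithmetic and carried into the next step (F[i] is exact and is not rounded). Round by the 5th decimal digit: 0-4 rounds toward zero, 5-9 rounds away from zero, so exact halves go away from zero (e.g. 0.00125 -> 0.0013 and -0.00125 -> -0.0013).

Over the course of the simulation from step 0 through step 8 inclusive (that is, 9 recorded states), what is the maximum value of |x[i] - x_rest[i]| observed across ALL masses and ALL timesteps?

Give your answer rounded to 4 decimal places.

Step 0: x=[2.0000 8.0000 10.0000 11.0000] v=[0.0000 1.0000 0.0000 0.0000]
Step 1: x=[2.4800 7.5600 9.8400 11.3200] v=[2.4000 -2.2000 -0.8000 1.6000]
Step 2: x=[3.2928 6.6720 9.5520 11.8832] v=[4.0640 -4.4400 -1.4400 2.8160]
Step 3: x=[4.1663 5.7041 9.1762 12.5534] v=[4.3674 -4.8394 -1.8790 3.3510]
Step 4: x=[4.8058 5.0457 8.7852 13.1632] v=[3.1976 -3.2920 -1.9549 3.0492]
Step 5: x=[5.0037 4.9472 8.4964 13.5526] v=[0.9895 -0.4923 -1.4441 1.9468]
Step 6: x=[4.7126 5.4257 8.4487 13.6130] v=[-1.4557 2.3923 -0.2385 0.3018]
Step 7: x=[4.0556 6.2737 8.7436 13.3271] v=[-3.2852 4.2402 1.4745 -1.4296]
Step 8: x=[3.2735 7.1620 9.3767 12.7878] v=[-3.9107 4.4416 3.1654 -2.6964]
Max displacement = 2.0037

Answer: 2.0037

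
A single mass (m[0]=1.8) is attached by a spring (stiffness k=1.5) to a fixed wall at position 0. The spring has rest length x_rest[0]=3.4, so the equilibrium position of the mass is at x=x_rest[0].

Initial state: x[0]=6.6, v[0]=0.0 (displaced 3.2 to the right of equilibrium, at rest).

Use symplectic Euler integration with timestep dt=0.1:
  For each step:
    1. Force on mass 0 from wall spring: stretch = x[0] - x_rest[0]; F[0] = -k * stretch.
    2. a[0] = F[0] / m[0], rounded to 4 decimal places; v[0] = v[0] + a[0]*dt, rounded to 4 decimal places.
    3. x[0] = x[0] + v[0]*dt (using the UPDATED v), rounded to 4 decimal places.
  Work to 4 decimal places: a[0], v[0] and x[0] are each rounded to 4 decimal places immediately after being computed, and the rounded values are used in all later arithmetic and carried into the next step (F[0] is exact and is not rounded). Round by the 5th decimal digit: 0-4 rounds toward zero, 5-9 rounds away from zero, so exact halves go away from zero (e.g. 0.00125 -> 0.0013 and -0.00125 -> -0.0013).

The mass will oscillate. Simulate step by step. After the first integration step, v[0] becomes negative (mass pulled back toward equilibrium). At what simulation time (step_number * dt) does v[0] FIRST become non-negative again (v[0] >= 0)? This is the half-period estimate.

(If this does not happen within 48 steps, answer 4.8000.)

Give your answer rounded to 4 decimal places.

Step 0: x=[6.6000] v=[0.0000]
Step 1: x=[6.5733] v=[-0.2667]
Step 2: x=[6.5202] v=[-0.5311]
Step 3: x=[6.4411] v=[-0.7911]
Step 4: x=[6.3367] v=[-1.0445]
Step 5: x=[6.2078] v=[-1.2892]
Step 6: x=[6.0555] v=[-1.5232]
Step 7: x=[5.8811] v=[-1.7445]
Step 8: x=[5.6860] v=[-1.9513]
Step 9: x=[5.4718] v=[-2.1418]
Step 10: x=[5.2404] v=[-2.3145]
Step 11: x=[4.9936] v=[-2.4679]
Step 12: x=[4.7335] v=[-2.6007]
Step 13: x=[4.4623] v=[-2.7118]
Step 14: x=[4.1823] v=[-2.8003]
Step 15: x=[3.8958] v=[-2.8655]
Step 16: x=[3.6051] v=[-2.9068]
Step 17: x=[3.3127] v=[-2.9239]
Step 18: x=[3.0210] v=[-2.9166]
Step 19: x=[2.7325] v=[-2.8850]
Step 20: x=[2.4496] v=[-2.8294]
Step 21: x=[2.1746] v=[-2.7502]
Step 22: x=[1.9098] v=[-2.6481]
Step 23: x=[1.6574] v=[-2.5239]
Step 24: x=[1.4195] v=[-2.3787]
Step 25: x=[1.1981] v=[-2.2137]
Step 26: x=[0.9951] v=[-2.0302]
Step 27: x=[0.8121] v=[-1.8298]
Step 28: x=[0.6507] v=[-1.6141]
Step 29: x=[0.5122] v=[-1.3850]
Step 30: x=[0.3978] v=[-1.1444]
Step 31: x=[0.3084] v=[-0.8942]
Step 32: x=[0.2447] v=[-0.6366]
Step 33: x=[0.2073] v=[-0.3737]
Step 34: x=[0.1965] v=[-0.1076]
Step 35: x=[0.2124] v=[0.1594]
First v>=0 after going negative at step 35, time=3.5000

Answer: 3.5000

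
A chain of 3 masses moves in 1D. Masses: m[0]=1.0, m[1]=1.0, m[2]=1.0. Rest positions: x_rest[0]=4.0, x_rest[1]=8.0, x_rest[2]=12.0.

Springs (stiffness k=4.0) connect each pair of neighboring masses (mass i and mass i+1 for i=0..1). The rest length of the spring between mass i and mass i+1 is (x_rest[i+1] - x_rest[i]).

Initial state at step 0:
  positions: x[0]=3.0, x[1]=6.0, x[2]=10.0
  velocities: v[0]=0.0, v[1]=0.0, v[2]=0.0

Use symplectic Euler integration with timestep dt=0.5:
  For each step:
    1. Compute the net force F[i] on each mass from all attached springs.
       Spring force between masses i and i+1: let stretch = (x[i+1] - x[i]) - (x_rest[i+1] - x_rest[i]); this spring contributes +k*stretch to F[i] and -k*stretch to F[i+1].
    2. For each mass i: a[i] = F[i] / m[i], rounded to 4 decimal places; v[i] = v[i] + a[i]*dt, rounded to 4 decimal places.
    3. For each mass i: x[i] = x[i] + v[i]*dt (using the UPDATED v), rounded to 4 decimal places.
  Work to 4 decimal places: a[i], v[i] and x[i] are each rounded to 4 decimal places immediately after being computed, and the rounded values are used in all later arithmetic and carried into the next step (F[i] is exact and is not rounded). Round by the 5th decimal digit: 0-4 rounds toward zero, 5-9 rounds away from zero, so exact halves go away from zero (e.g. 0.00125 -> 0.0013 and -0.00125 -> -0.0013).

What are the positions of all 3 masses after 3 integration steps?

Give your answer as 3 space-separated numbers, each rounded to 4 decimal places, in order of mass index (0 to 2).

Answer: 2.0000 6.0000 11.0000

Derivation:
Step 0: x=[3.0000 6.0000 10.0000] v=[0.0000 0.0000 0.0000]
Step 1: x=[2.0000 7.0000 10.0000] v=[-2.0000 2.0000 0.0000]
Step 2: x=[2.0000 6.0000 11.0000] v=[0.0000 -2.0000 2.0000]
Step 3: x=[2.0000 6.0000 11.0000] v=[0.0000 0.0000 0.0000]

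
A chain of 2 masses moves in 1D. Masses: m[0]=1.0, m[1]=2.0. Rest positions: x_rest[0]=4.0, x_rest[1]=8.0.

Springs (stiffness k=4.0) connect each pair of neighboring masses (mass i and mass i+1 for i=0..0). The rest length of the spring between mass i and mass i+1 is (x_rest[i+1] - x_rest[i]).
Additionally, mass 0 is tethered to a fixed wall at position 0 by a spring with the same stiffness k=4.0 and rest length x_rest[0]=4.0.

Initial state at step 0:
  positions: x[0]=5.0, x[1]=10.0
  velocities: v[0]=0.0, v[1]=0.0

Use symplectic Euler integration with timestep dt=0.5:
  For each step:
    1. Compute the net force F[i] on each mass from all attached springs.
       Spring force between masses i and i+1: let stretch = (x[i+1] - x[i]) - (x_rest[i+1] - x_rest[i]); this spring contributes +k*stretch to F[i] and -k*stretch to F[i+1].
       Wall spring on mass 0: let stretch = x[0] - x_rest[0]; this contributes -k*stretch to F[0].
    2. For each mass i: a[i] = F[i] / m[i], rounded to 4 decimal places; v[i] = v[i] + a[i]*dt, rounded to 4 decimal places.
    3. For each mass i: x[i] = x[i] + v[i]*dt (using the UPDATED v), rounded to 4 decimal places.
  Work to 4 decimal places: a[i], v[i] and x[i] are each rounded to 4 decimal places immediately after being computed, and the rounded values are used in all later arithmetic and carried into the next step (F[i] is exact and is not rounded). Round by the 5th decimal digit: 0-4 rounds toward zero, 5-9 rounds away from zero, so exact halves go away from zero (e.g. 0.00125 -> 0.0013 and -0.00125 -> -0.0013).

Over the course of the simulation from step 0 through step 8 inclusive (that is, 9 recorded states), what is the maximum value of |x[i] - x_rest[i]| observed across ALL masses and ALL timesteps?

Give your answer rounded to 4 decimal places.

Step 0: x=[5.0000 10.0000] v=[0.0000 0.0000]
Step 1: x=[5.0000 9.5000] v=[0.0000 -1.0000]
Step 2: x=[4.5000 8.7500] v=[-1.0000 -1.5000]
Step 3: x=[3.7500 7.8750] v=[-1.5000 -1.7500]
Step 4: x=[3.3750 6.9375] v=[-0.7500 -1.8750]
Step 5: x=[3.1875 6.2188] v=[-0.3750 -1.4375]
Step 6: x=[2.8438 5.9844] v=[-0.6874 -0.4688]
Step 7: x=[2.7969 6.1797] v=[-0.0938 0.3906]
Step 8: x=[3.3359 6.6836] v=[1.0780 1.0078]
Max displacement = 2.0156

Answer: 2.0156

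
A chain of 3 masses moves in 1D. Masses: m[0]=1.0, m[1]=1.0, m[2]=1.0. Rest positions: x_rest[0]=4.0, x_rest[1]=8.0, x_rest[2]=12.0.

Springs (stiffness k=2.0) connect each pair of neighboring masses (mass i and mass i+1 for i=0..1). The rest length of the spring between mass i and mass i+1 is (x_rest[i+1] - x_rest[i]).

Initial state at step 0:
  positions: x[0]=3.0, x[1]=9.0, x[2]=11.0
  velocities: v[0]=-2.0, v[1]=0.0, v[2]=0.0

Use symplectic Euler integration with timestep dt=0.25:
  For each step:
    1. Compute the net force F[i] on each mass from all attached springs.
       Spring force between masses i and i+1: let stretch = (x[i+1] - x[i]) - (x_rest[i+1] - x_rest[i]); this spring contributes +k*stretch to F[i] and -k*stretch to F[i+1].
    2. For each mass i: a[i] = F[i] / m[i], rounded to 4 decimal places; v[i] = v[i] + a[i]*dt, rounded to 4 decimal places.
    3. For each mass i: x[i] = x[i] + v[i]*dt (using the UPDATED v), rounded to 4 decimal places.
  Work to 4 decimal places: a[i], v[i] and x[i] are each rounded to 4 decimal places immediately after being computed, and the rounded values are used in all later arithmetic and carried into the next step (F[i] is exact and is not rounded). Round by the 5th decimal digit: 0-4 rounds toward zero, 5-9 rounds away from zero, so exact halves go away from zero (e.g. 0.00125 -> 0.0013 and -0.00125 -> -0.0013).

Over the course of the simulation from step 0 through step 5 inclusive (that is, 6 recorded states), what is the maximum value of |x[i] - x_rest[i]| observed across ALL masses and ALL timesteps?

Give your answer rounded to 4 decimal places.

Answer: 2.5036

Derivation:
Step 0: x=[3.0000 9.0000 11.0000] v=[-2.0000 0.0000 0.0000]
Step 1: x=[2.7500 8.5000 11.2500] v=[-1.0000 -2.0000 1.0000]
Step 2: x=[2.7188 7.6250 11.6563] v=[-0.1250 -3.5000 1.6250]
Step 3: x=[2.8008 6.6406 12.0587] v=[0.3281 -3.9375 1.6094]
Step 4: x=[2.8628 5.8535 12.2838] v=[0.2480 -3.1484 0.9004]
Step 5: x=[2.7986 5.4964 12.2051] v=[-0.2567 -1.4286 -0.3148]
Max displacement = 2.5036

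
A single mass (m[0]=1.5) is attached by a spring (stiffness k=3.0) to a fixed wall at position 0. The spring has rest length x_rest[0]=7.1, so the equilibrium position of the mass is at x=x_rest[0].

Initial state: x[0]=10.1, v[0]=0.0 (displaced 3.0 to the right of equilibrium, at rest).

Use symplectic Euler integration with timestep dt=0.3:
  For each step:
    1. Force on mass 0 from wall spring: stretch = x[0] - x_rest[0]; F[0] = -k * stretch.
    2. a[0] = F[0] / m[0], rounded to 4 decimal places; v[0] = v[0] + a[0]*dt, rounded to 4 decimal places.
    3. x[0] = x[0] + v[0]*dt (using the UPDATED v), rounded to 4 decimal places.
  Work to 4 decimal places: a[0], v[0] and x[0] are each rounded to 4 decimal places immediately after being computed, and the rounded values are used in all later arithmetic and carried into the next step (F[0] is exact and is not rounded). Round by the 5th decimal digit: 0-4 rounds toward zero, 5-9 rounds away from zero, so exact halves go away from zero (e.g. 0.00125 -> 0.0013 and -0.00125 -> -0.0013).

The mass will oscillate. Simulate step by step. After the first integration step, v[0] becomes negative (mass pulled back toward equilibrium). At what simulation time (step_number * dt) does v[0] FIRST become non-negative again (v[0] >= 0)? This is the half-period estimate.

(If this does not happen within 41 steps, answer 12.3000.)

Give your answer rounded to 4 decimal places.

Step 0: x=[10.1000] v=[0.0000]
Step 1: x=[9.5600] v=[-1.8000]
Step 2: x=[8.5772] v=[-3.2760]
Step 3: x=[7.3285] v=[-4.1623]
Step 4: x=[6.0387] v=[-4.2994]
Step 5: x=[4.9399] v=[-3.6626]
Step 6: x=[4.2300] v=[-2.3665]
Step 7: x=[4.0367] v=[-0.6445]
Step 8: x=[4.3948] v=[1.1935]
First v>=0 after going negative at step 8, time=2.4000

Answer: 2.4000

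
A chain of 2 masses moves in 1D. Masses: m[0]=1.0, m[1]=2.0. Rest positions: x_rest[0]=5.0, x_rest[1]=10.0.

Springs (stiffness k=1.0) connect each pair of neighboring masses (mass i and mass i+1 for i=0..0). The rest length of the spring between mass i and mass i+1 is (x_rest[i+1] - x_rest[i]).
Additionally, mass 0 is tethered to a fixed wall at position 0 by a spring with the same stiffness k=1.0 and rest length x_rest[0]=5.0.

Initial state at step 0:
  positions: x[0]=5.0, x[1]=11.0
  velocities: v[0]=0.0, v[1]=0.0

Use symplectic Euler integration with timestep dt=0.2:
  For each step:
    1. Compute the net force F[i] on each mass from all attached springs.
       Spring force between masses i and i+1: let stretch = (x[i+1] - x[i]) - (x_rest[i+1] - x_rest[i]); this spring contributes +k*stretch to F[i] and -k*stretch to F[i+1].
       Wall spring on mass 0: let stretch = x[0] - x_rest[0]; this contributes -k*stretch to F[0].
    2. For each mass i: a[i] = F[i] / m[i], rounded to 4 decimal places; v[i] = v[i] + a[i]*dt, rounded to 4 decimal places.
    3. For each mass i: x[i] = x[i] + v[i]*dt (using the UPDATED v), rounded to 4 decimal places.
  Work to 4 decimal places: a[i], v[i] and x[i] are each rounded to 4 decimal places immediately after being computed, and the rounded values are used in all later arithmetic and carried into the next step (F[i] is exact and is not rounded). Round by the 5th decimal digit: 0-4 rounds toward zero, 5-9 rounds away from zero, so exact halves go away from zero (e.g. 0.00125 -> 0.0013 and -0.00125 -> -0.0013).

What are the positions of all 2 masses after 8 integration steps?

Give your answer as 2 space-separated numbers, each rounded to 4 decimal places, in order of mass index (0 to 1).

Step 0: x=[5.0000 11.0000] v=[0.0000 0.0000]
Step 1: x=[5.0400 10.9800] v=[0.2000 -0.1000]
Step 2: x=[5.1160 10.9412] v=[0.3800 -0.1940]
Step 3: x=[5.2204 10.8859] v=[0.5218 -0.2765]
Step 4: x=[5.3426 10.8173] v=[0.6108 -0.3431]
Step 5: x=[5.4700 10.7392] v=[0.6372 -0.3906]
Step 6: x=[5.5894 10.6557] v=[0.5970 -0.4175]
Step 7: x=[5.6879 10.5709] v=[0.4924 -0.4241]
Step 8: x=[5.7542 10.4884] v=[0.3314 -0.4124]

Answer: 5.7542 10.4884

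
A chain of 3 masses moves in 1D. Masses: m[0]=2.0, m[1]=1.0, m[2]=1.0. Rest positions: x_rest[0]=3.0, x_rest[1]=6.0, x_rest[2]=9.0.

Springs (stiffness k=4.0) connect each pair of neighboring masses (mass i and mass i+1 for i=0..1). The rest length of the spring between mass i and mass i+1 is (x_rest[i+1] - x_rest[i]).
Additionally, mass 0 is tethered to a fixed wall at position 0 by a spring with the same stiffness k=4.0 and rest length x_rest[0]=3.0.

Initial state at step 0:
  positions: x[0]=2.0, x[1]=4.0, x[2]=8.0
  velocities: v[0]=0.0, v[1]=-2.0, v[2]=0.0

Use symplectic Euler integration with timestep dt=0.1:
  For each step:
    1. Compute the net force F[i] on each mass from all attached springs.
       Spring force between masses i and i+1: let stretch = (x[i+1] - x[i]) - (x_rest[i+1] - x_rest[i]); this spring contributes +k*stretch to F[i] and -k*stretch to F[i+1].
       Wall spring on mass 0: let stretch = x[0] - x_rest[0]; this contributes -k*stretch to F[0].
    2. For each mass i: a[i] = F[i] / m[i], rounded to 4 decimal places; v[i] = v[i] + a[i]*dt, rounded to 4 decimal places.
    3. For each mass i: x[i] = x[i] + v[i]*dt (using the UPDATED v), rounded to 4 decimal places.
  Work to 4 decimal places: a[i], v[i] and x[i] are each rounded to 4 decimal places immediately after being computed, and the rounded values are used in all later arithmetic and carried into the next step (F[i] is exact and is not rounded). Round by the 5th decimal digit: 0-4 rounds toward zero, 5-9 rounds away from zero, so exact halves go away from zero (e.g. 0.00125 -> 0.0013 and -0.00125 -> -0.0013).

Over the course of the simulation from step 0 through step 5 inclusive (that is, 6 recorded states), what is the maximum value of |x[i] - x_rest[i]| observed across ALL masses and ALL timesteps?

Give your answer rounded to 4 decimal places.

Answer: 2.1520

Derivation:
Step 0: x=[2.0000 4.0000 8.0000] v=[0.0000 -2.0000 0.0000]
Step 1: x=[2.0000 3.8800 7.9600] v=[0.0000 -1.2000 -0.4000]
Step 2: x=[1.9976 3.8480 7.8768] v=[-0.0240 -0.3200 -0.8320]
Step 3: x=[1.9923 3.9031 7.7525] v=[-0.0534 0.5514 -1.2435]
Step 4: x=[1.9853 4.0358 7.5942] v=[-0.0697 1.3268 -1.5833]
Step 5: x=[1.9796 4.2288 7.4135] v=[-0.0567 1.9300 -1.8067]
Max displacement = 2.1520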